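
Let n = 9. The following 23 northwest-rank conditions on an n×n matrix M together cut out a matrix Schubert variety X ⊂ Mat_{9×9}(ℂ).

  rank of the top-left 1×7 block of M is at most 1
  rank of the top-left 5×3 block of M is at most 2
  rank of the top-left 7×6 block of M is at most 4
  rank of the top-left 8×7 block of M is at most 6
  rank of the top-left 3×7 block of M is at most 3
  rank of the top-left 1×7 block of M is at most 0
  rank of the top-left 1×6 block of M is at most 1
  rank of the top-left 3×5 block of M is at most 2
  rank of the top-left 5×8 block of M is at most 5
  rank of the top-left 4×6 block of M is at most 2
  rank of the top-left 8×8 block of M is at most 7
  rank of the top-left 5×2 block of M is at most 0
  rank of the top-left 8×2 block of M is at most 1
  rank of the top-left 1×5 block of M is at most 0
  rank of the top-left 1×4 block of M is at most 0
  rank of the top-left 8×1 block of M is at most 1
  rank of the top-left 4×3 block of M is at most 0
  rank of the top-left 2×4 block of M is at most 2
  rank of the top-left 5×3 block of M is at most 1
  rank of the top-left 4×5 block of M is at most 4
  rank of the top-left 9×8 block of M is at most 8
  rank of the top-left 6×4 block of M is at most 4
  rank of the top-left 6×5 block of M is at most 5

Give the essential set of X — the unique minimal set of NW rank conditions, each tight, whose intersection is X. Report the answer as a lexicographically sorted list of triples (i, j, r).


Propagating the 23 rank bounds to every northwest block:

  i=1: 0, 0, 0, 0, 0, 0, 0, 1, 1
  i=2: 0, 0, 0, 1, 1, 1, 1, 2, 2
  i=3: 0, 0, 0, 1, 2, 2, 2, 3, 3
  i=4: 0, 0, 0, 1, 2, 2, 3, 4, 4
  i=5: 0, 0, 1, 2, 3, 3, 4, 5, 5
  i=6: 1, 1, 2, 3, 4, 4, 5, 6, 6
  i=7: 1, 1, 2, 3, 4, 4, 5, 6, 7
  i=8: 1, 1, 2, 3, 4, 5, 6, 7, 8
  i=9: 1, 2, 3, 4, 5, 6, 7, 8, 9

giving w = (8, 4, 5, 7, 3, 1, 9, 6, 2) via Δ²R.

6 SE-corners of the 22-cell Rothe diagram give Ess(w):

[(1, 7, 0), (4, 3, 0), (4, 6, 2), (5, 2, 0), (7, 6, 4), (8, 2, 1)]


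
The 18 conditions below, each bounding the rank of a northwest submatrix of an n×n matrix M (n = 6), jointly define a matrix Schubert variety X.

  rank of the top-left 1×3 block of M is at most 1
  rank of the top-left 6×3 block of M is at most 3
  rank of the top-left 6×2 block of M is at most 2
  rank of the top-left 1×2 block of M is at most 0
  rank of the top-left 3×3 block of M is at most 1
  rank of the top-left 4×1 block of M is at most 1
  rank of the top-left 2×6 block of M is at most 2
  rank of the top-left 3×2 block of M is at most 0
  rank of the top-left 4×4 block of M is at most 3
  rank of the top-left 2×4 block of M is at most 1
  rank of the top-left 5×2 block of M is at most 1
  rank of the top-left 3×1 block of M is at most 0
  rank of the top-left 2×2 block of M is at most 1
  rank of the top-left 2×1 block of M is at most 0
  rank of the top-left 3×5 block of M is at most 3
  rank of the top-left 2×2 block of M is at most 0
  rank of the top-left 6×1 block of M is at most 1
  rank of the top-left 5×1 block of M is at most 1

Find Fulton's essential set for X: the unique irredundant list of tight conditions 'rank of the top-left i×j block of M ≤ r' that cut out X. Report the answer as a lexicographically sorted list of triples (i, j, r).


Computing R[i][j] = min implied NW-rank bound (n=6, 18 conditions):

  R[1]: 0, 0, 1, 1, 1, 1
  R[2]: 0, 0, 1, 1, 2, 2
  R[3]: 0, 0, 1, 2, 3, 3
  R[4]: 1, 1, 2, 3, 4, 4
  R[5]: 1, 1, 2, 3, 4, 5
  R[6]: 1, 2, 3, 4, 5, 6

giving w = (3, 5, 4, 1, 6, 2) via Δ²R.

Fulton essential set (3 of the 8 Rothe cells):

[(2, 4, 1), (3, 2, 0), (5, 2, 1)]


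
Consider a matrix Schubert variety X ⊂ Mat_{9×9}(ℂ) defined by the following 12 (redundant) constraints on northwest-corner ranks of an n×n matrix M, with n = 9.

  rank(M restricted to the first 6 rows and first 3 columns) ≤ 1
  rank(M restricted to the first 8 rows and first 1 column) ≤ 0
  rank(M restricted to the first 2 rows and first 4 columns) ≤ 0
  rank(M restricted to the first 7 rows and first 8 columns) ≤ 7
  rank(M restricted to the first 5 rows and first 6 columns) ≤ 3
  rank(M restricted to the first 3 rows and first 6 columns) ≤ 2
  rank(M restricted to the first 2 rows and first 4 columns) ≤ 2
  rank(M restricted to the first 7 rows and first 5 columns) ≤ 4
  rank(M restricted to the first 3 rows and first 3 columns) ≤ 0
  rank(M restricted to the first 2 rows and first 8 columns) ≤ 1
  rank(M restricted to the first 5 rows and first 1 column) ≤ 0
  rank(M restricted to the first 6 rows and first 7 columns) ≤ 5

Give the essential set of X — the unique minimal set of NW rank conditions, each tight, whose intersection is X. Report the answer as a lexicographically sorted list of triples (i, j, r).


Computing R[i][j] = min implied NW-rank bound (n=9, 12 conditions):

  R[1]: 0 | 0 | 0 | 0 | 1 | 1 | 1 | 1 | 1
  R[2]: 0 | 0 | 0 | 0 | 1 | 1 | 1 | 1 | 2
  R[3]: 0 | 0 | 0 | 1 | 2 | 2 | 2 | 2 | 3
  R[4]: 0 | 1 | 1 | 2 | 3 | 3 | 3 | 3 | 4
  R[5]: 0 | 1 | 1 | 2 | 3 | 3 | 4 | 4 | 5
  R[6]: 0 | 1 | 1 | 2 | 3 | 4 | 5 | 5 | 6
  R[7]: 0 | 1 | 2 | 3 | 4 | 5 | 6 | 6 | 7
  R[8]: 0 | 1 | 2 | 3 | 4 | 5 | 6 | 7 | 8
  R[9]: 1 | 2 | 3 | 4 | 5 | 6 | 7 | 8 | 9

second differences of R give the permutation w = (5, 9, 4, 2, 7, 6, 3, 8, 1).

ℓ(w)=22; the 6 essential cells (i,j,r):

[(2, 4, 0), (2, 8, 1), (3, 3, 0), (5, 6, 3), (6, 3, 1), (8, 1, 0)]


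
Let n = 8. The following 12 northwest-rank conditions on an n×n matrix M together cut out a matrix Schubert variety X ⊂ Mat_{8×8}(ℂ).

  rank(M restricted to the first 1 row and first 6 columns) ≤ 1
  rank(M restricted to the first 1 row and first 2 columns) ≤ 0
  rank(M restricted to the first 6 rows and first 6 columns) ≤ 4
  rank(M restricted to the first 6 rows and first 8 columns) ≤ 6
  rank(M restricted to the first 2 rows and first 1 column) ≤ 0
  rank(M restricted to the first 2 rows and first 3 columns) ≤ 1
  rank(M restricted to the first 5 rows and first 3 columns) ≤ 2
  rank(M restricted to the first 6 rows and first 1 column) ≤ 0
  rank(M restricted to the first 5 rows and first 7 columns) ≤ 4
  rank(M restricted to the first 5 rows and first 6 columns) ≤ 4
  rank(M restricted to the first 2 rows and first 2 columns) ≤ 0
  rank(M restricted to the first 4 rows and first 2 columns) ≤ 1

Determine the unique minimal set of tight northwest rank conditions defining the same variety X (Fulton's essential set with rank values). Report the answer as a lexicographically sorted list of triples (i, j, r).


Reconstructing r_w from the 12 given conditions:

  R[1]: 0, 0, 1, 1, 1, 1, 1, 1
  R[2]: 0, 0, 1, 2, 2, 2, 2, 2
  R[3]: 0, 1, 2, 3, 3, 3, 3, 3
  R[4]: 0, 1, 2, 3, 4, 4, 4, 4
  R[5]: 0, 1, 2, 3, 4, 4, 4, 5
  R[6]: 0, 1, 2, 3, 4, 4, 5, 6
  R[7]: 1, 2, 3, 4, 5, 5, 6, 7
  R[8]: 1, 2, 3, 4, 5, 6, 7, 8

second differences of R give the permutation w = (3, 4, 2, 5, 8, 7, 1, 6).

Fulton essential set (4 of the 11 Rothe cells):

[(2, 2, 0), (5, 7, 4), (6, 1, 0), (6, 6, 4)]


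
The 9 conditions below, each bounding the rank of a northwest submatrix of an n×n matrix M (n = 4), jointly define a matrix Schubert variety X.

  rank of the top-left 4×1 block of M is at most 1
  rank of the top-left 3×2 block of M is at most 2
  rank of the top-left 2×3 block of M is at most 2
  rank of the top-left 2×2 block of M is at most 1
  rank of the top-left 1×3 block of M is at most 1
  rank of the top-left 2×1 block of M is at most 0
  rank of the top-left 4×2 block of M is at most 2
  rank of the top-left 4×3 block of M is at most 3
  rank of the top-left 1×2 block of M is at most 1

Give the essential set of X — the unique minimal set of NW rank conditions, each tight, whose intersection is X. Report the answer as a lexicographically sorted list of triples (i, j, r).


Computing R[i][j] = min implied NW-rank bound (n=4, 9 conditions):

  0 1 1 1
  0 1 2 2
  1 2 3 3
  1 2 3 4

second differences of R give the permutation w = (2, 3, 1, 4).

Rothe diagram D(w) (2 cells), 1 SE-corner (essential condition):

[(2, 1, 0)]


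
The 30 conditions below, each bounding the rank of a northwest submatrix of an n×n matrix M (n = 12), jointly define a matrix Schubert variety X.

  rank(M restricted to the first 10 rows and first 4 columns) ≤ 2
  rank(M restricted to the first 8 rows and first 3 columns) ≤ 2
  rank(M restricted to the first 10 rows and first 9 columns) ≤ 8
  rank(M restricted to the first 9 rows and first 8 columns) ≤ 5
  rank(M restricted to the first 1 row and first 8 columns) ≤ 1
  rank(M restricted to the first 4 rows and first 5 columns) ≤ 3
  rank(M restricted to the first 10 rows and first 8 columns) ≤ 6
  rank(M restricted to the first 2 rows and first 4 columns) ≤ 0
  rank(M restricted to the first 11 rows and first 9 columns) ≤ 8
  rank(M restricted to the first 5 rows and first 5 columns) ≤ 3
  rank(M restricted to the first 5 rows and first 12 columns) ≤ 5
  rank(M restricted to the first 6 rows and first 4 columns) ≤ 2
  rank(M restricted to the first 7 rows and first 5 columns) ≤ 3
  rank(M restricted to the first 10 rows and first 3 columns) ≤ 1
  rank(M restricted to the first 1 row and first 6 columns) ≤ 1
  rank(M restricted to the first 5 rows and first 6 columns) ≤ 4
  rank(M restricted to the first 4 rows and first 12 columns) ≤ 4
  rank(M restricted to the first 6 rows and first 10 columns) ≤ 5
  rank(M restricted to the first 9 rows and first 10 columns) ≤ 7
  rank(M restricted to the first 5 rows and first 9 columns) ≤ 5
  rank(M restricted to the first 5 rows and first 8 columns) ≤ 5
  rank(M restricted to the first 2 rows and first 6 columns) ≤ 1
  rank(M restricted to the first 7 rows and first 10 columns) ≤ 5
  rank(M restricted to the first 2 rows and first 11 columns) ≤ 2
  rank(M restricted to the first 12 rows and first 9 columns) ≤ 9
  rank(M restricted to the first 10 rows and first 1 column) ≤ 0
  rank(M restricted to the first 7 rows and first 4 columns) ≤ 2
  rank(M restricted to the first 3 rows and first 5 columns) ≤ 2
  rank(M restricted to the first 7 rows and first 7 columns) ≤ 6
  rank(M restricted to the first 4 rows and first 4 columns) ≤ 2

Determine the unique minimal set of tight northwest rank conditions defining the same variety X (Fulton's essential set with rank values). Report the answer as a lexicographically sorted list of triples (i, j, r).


Recovering R(i,j) via the rank-extension bound from the 30 conditions:

  R[1]: 0, 0, 0, 0, 1, 1, 1, 1, 1, 1, 1, 1
  R[2]: 0, 0, 0, 0, 1, 1, 2, 2, 2, 2, 2, 2
  R[3]: 0, 1, 1, 1, 2, 2, 3, 3, 3, 3, 3, 3
  R[4]: 0, 1, 1, 2, 3, 3, 4, 4, 4, 4, 4, 4
  R[5]: 0, 1, 1, 2, 3, 4, 5, 5, 5, 5, 5, 5
  R[6]: 0, 1, 1, 2, 3, 4, 5, 5, 5, 5, 6, 6
  R[7]: 0, 1, 1, 2, 3, 4, 5, 5, 5, 5, 6, 7
  R[8]: 0, 1, 1, 2, 3, 4, 5, 5, 6, 6, 7, 8
  R[9]: 0, 1, 1, 2, 3, 4, 5, 5, 6, 7, 8, 9
  R[10]: 0, 1, 1, 2, 3, 4, 5, 6, 7, 8, 9, 10
  R[11]: 1, 2, 2, 3, 4, 5, 6, 7, 8, 9, 10, 11
  R[12]: 1, 2, 3, 4, 5, 6, 7, 8, 9, 10, 11, 12

second differences of R give the permutation w = (5, 7, 2, 4, 6, 11, 12, 9, 10, 8, 1, 3).

D(w) has 32 cells with 6 SE-corners; essential set:

[(2, 4, 0), (2, 6, 1), (7, 10, 5), (9, 8, 5), (10, 1, 0), (10, 3, 1)]


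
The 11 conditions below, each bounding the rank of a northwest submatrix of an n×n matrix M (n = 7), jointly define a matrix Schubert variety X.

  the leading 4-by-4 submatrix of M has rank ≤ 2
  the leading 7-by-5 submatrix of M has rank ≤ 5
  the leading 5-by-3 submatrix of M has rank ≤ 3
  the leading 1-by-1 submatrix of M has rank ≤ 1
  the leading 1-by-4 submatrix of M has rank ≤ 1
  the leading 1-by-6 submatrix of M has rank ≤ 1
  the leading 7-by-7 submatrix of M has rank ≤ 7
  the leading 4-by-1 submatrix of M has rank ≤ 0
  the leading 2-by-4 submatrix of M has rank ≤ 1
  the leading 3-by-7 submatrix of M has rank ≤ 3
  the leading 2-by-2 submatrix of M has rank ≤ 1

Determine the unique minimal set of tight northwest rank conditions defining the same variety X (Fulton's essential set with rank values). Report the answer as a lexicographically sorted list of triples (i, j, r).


Propagating the 11 rank bounds to every northwest block:

  row 1: 0  1  1  1  1  1  1
  row 2: 0  1  1  1  2  2  2
  row 3: 0  1  2  2  3  3  3
  row 4: 0  1  2  2  3  4  4
  row 5: 1  2  3  3  4  5  5
  row 6: 1  2  3  4  5  6  6
  row 7: 1  2  3  4  5  6  7

second differences of R give the permutation w = (2, 5, 3, 6, 1, 4, 7).

ℓ(w)=7; the 3 essential cells (i,j,r):

[(2, 4, 1), (4, 1, 0), (4, 4, 2)]


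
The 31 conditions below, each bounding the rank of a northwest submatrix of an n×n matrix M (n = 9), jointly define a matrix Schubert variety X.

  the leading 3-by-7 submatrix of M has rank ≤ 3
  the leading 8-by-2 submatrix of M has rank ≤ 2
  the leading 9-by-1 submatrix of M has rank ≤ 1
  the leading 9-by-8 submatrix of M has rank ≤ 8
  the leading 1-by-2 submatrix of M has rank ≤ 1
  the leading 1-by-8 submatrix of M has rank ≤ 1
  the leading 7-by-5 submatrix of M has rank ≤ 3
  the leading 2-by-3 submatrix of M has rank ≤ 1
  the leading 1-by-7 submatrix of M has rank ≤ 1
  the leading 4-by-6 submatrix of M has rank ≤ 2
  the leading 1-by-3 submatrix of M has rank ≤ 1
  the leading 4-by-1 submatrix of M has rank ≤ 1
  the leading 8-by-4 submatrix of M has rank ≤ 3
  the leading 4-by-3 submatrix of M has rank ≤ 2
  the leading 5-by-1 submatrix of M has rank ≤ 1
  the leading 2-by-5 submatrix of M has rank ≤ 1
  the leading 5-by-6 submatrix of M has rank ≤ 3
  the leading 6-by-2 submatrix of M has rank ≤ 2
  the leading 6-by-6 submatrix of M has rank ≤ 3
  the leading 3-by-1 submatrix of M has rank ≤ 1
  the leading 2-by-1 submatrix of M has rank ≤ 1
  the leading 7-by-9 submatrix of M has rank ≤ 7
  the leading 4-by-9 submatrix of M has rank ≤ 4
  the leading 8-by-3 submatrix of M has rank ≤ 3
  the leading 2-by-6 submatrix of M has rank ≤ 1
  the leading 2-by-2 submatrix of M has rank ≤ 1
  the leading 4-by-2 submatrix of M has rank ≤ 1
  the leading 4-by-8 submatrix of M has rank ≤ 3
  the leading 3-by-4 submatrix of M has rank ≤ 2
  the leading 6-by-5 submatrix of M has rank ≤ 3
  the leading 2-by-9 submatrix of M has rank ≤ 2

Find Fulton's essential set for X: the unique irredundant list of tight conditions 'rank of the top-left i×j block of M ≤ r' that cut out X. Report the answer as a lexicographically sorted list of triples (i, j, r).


Recovering R(i,j) via the rank-extension bound from the 31 conditions:

  1 1 1 1 1 1 1 1 1
  1 1 1 1 1 1 2 2 2
  1 1 2 2 2 2 3 3 3
  1 1 2 2 2 2 3 3 4
  1 2 3 3 3 3 4 4 5
  1 2 3 3 3 3 4 5 6
  1 2 3 3 3 4 5 6 7
  1 2 3 3 4 5 6 7 8
  1 2 3 4 5 6 7 8 9

second differences of R give the permutation w = (1, 7, 3, 9, 2, 8, 6, 5, 4).

Rothe diagram D(w) (17 cells), 7 SE-corners (essential conditions):

[(2, 6, 1), (4, 2, 1), (4, 6, 2), (4, 8, 3), (6, 6, 3), (7, 5, 3), (8, 4, 3)]


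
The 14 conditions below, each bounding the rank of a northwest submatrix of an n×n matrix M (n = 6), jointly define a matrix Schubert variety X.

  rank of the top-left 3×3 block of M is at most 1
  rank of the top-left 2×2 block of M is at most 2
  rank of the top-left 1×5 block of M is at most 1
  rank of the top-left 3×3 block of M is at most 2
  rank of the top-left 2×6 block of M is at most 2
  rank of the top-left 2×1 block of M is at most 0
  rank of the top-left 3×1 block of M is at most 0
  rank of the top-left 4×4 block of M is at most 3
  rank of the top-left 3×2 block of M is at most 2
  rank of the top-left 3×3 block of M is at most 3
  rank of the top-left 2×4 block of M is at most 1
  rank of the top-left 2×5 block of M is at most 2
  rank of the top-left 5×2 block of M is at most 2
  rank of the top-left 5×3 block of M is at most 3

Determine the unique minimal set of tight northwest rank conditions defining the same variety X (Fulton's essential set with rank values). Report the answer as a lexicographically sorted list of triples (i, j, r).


Reconstructing r_w from the 14 given conditions:

  i=1: 0  1  1  1  1  1
  i=2: 0  1  1  1  2  2
  i=3: 0  1  1  2  3  3
  i=4: 1  2  2  3  4  4
  i=5: 1  2  3  4  5  5
  i=6: 1  2  3  4  5  6

reading off 1-entries of Δ²R: w = (2, 5, 4, 1, 3, 6).

Fulton essential set (3 of the 6 Rothe cells):

[(2, 4, 1), (3, 1, 0), (3, 3, 1)]


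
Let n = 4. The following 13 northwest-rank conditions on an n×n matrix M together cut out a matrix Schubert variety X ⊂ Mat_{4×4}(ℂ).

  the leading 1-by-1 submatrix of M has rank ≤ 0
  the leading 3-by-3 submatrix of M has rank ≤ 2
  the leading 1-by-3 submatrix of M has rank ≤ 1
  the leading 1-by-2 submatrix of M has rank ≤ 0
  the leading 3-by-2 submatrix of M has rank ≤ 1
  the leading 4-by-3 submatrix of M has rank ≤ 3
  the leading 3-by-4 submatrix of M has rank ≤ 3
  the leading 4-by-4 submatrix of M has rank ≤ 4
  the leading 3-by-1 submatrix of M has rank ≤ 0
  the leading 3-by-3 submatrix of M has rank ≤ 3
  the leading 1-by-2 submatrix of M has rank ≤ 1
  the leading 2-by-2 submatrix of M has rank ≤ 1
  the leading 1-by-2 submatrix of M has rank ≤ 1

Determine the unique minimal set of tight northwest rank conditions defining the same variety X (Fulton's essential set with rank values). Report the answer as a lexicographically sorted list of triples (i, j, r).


The tightest implied rank at each (i,j), from the 13 conditions:

  i=1: 0, 0, 1, 1
  i=2: 0, 1, 2, 2
  i=3: 0, 1, 2, 3
  i=4: 1, 2, 3, 4

hence w(1..4) = (3, 2, 4, 1).

Fulton essential set (2 of the 4 Rothe cells):

[(1, 2, 0), (3, 1, 0)]


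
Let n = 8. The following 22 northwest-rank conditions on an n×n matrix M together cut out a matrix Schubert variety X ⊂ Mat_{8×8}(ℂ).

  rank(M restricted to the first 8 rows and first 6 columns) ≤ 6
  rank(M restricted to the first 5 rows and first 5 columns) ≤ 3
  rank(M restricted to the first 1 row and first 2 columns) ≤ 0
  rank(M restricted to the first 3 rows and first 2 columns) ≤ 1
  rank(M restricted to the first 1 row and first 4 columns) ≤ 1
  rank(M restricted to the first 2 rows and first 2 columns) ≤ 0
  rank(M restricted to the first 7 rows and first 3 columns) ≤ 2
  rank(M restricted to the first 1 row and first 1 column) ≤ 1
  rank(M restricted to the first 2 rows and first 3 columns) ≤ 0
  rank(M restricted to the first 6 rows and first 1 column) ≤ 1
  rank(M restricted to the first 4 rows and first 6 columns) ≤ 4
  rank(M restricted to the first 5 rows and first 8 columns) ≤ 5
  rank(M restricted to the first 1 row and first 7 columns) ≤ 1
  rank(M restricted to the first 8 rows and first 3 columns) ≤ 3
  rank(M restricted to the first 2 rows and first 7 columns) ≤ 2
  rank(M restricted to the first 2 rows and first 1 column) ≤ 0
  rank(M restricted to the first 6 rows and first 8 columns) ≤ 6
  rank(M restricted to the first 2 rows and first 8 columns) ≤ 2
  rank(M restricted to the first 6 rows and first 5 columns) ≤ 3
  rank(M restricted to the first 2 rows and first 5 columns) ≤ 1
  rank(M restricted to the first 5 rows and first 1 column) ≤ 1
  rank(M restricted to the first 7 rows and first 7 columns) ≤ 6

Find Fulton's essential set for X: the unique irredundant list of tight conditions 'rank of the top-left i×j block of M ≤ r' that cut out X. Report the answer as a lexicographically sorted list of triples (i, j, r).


Reconstructing r_w from the 22 given conditions:

  row 1: 0 | 0 | 0 | 1 | 1 | 1 | 1 | 1
  row 2: 0 | 0 | 0 | 1 | 1 | 2 | 2 | 2
  row 3: 1 | 1 | 1 | 2 | 2 | 3 | 3 | 3
  row 4: 1 | 2 | 2 | 3 | 3 | 4 | 4 | 4
  row 5: 1 | 2 | 2 | 3 | 3 | 4 | 5 | 5
  row 6: 1 | 2 | 2 | 3 | 3 | 4 | 5 | 6
  row 7: 1 | 2 | 2 | 3 | 4 | 5 | 6 | 7
  row 8: 1 | 2 | 3 | 4 | 5 | 6 | 7 | 8

the unique w with this rank table is (4, 6, 1, 2, 7, 8, 5, 3).

Rothe diagram D(w) (12 cells), 4 SE-corners (essential conditions):

[(2, 3, 0), (2, 5, 1), (6, 5, 3), (7, 3, 2)]


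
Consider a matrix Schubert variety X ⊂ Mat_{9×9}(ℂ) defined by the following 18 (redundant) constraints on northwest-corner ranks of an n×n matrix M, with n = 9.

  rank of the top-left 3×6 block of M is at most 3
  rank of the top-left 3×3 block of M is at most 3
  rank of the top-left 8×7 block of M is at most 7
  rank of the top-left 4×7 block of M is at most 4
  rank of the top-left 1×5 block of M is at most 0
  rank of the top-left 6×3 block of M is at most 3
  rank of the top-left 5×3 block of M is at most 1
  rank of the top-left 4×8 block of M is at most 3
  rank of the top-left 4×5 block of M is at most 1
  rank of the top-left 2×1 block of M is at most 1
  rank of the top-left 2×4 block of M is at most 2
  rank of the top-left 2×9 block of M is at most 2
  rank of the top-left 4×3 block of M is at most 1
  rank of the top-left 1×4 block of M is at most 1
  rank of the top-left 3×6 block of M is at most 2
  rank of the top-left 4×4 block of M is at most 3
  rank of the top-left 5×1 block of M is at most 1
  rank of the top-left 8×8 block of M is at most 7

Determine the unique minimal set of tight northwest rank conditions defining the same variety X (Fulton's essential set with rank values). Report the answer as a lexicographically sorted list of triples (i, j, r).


Rank table r_w(9×9) implied by the 18 constraints:

  row 1: 0 | 0 | 0 | 0 | 0 | 1 | 1 | 1 | 1
  row 2: 1 | 1 | 1 | 1 | 1 | 2 | 2 | 2 | 2
  row 3: 1 | 1 | 1 | 1 | 1 | 2 | 3 | 3 | 3
  row 4: 1 | 1 | 1 | 1 | 1 | 2 | 3 | 3 | 4
  row 5: 1 | 1 | 1 | 2 | 2 | 3 | 4 | 4 | 5
  row 6: 1 | 2 | 2 | 3 | 3 | 4 | 5 | 5 | 6
  row 7: 1 | 2 | 3 | 4 | 4 | 5 | 6 | 6 | 7
  row 8: 1 | 2 | 3 | 4 | 5 | 6 | 7 | 7 | 8
  row 9: 1 | 2 | 3 | 4 | 5 | 6 | 7 | 8 | 9

giving w = (6, 1, 7, 9, 4, 2, 3, 5, 8) via Δ²R.

Fulton essential set (4 of the 16 Rothe cells):

[(1, 5, 0), (4, 5, 1), (4, 8, 3), (5, 3, 1)]


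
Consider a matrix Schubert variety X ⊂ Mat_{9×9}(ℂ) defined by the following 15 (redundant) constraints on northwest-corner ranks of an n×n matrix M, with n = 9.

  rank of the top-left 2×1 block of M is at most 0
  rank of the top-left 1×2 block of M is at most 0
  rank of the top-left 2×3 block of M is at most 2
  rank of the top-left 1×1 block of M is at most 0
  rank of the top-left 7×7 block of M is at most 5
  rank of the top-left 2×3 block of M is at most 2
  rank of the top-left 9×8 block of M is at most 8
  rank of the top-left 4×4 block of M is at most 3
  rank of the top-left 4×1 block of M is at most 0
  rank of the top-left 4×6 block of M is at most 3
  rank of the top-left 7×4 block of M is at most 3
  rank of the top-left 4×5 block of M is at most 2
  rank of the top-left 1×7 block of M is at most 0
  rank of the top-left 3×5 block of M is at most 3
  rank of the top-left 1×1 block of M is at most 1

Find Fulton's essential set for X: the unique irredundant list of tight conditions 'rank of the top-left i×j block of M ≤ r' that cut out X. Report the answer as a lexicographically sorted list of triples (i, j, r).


Propagating the 15 rank bounds to every northwest block:

  i=1: 0 | 0 | 0 | 0 | 0 | 0 | 0 | 1 | 1
  i=2: 0 | 1 | 1 | 1 | 1 | 1 | 1 | 2 | 2
  i=3: 0 | 1 | 2 | 2 | 2 | 2 | 2 | 3 | 3
  i=4: 0 | 1 | 2 | 2 | 2 | 3 | 3 | 4 | 4
  i=5: 1 | 2 | 3 | 3 | 3 | 4 | 4 | 5 | 5
  i=6: 1 | 2 | 3 | 3 | 4 | 5 | 5 | 6 | 6
  i=7: 1 | 2 | 3 | 3 | 4 | 5 | 5 | 6 | 7
  i=8: 1 | 2 | 3 | 4 | 5 | 6 | 6 | 7 | 8
  i=9: 1 | 2 | 3 | 4 | 5 | 6 | 7 | 8 | 9

second differences of R give the permutation w = (8, 2, 3, 6, 1, 5, 9, 4, 7).

ℓ(w)=15; the 5 essential cells (i,j,r):

[(1, 7, 0), (4, 1, 0), (4, 5, 2), (7, 4, 3), (7, 7, 5)]


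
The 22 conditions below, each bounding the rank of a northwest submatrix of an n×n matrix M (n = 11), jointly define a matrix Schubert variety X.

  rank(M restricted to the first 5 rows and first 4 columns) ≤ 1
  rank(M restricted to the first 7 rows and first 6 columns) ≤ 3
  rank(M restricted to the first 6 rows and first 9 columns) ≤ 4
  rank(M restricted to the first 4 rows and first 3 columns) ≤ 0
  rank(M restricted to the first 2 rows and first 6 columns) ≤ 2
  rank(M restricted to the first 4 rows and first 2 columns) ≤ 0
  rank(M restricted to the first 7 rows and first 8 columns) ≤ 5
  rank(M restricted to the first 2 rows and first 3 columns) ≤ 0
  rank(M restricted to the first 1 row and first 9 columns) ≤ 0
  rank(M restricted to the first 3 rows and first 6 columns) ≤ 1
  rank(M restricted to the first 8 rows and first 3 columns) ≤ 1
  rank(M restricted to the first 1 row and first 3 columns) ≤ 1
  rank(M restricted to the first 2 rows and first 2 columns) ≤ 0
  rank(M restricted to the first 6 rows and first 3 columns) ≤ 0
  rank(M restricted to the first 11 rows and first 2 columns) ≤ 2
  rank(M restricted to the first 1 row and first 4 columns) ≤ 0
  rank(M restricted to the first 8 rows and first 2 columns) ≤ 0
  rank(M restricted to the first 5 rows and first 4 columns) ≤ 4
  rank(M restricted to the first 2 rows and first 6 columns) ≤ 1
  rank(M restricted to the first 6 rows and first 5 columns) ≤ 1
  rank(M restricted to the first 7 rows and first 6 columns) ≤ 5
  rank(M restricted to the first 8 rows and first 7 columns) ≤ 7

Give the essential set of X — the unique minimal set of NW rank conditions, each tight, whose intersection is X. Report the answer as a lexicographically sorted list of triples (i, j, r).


The tightest implied rank at each (i,j), from the 22 conditions:

  0, 0, 0, 0, 0, 0, 0, 0, 0, 1, 1
  0, 0, 0, 1, 1, 1, 1, 1, 1, 2, 2
  0, 0, 0, 1, 1, 1, 2, 2, 2, 3, 3
  0, 0, 0, 1, 1, 2, 3, 3, 3, 4, 4
  0, 0, 0, 1, 1, 2, 3, 4, 4, 5, 5
  0, 0, 0, 1, 1, 2, 3, 4, 4, 5, 6
  0, 0, 1, 2, 2, 3, 4, 5, 5, 6, 7
  0, 0, 1, 2, 3, 4, 5, 6, 6, 7, 8
  1, 1, 2, 3, 4, 5, 6, 7, 7, 8, 9
  1, 2, 3, 4, 5, 6, 7, 8, 8, 9, 10
  1, 2, 3, 4, 5, 6, 7, 8, 9, 10, 11

so w = (10, 4, 7, 6, 8, 11, 3, 5, 1, 2, 9).

|D(w)|=34, |Ess(w)|=6:

[(1, 9, 0), (3, 6, 1), (6, 3, 0), (6, 5, 1), (6, 9, 4), (8, 2, 0)]


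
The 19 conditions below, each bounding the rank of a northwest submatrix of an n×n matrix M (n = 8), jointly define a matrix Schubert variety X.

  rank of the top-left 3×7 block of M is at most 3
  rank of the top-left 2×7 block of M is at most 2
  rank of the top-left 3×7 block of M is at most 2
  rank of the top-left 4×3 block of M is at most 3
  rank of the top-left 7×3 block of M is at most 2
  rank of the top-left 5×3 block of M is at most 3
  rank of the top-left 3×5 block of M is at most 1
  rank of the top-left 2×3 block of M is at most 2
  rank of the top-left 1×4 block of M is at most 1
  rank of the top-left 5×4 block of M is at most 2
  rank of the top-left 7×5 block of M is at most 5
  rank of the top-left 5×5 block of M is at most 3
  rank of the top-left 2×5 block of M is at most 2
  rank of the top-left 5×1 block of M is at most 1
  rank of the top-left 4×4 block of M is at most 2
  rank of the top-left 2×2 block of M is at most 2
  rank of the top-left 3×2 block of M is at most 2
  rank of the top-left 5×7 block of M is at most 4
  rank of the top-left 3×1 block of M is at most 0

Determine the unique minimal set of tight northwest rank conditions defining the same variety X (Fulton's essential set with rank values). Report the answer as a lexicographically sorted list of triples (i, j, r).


Propagating the 19 rank bounds to every northwest block:

  R[1]: 0 1 1 1 1 1 1 1
  R[2]: 0 1 1 1 1 2 2 2
  R[3]: 0 1 1 1 1 2 2 3
  R[4]: 1 2 2 2 2 3 3 4
  R[5]: 1 2 2 2 3 4 4 5
  R[6]: 1 2 2 3 4 5 5 6
  R[7]: 1 2 2 3 4 5 6 7
  R[8]: 1 2 3 4 5 6 7 8

giving w = (2, 6, 8, 1, 5, 4, 7, 3) via Δ²R.

ℓ(w)=14; the 5 essential cells (i,j,r):

[(3, 1, 0), (3, 5, 1), (3, 7, 2), (5, 4, 2), (7, 3, 2)]


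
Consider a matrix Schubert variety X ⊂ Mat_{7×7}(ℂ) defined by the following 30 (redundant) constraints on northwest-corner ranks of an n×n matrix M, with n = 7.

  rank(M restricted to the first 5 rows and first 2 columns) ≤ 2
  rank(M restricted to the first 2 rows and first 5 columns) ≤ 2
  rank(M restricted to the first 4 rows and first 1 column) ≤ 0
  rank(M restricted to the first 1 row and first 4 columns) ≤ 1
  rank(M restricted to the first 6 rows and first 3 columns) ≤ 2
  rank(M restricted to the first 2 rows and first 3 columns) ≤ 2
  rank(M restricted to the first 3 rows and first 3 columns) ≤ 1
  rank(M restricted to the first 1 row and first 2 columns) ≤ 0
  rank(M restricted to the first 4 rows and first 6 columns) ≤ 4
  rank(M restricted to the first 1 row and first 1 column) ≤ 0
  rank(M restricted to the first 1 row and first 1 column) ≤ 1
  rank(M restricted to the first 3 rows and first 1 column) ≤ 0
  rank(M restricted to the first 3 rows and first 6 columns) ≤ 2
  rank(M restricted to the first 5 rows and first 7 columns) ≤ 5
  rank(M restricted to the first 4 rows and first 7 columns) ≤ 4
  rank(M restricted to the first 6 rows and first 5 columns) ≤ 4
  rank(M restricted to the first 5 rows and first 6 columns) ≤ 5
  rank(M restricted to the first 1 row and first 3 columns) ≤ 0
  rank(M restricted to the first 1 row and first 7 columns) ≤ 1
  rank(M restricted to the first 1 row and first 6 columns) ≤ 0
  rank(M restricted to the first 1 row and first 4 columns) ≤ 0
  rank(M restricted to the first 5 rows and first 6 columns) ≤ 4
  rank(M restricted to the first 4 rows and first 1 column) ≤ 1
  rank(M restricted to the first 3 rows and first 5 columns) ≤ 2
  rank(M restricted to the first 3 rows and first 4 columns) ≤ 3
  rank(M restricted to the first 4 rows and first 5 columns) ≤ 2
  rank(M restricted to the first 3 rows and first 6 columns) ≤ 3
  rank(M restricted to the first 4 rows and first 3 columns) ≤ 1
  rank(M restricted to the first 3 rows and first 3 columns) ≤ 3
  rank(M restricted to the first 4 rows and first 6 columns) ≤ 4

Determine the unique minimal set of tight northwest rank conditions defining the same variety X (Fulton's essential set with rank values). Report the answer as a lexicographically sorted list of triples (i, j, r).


Recovering R(i,j) via the rank-extension bound from the 30 conditions:

  R[1]: 0 0 0 0 0 0 1
  R[2]: 0 1 1 1 1 1 2
  R[3]: 0 1 1 2 2 2 3
  R[4]: 0 1 1 2 2 3 4
  R[5]: 1 2 2 3 3 4 5
  R[6]: 1 2 2 3 4 5 6
  R[7]: 1 2 3 4 5 6 7

second differences of R give the permutation w = (7, 2, 4, 6, 1, 5, 3).

Fulton essential set (5 of the 13 Rothe cells):

[(1, 6, 0), (4, 1, 0), (4, 3, 1), (4, 5, 2), (6, 3, 2)]


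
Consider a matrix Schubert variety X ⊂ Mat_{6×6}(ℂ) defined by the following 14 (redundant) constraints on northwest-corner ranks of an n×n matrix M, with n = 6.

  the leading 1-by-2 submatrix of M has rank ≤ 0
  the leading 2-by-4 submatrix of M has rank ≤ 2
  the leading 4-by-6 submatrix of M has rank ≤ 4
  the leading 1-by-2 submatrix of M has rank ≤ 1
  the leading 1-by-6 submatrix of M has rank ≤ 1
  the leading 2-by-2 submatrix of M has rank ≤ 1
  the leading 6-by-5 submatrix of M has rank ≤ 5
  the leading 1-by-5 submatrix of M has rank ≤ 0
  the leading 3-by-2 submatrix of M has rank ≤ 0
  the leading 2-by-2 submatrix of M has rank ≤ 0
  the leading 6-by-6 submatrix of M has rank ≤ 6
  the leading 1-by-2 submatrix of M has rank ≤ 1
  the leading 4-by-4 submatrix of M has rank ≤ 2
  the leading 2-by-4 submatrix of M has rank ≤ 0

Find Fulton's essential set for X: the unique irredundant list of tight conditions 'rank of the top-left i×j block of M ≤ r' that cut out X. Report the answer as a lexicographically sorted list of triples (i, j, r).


Reconstructing r_w from the 14 given conditions:

  i=1: 0 | 0 | 0 | 0 | 0 | 1
  i=2: 0 | 0 | 0 | 0 | 1 | 2
  i=3: 0 | 0 | 1 | 1 | 2 | 3
  i=4: 1 | 1 | 2 | 2 | 3 | 4
  i=5: 1 | 2 | 3 | 3 | 4 | 5
  i=6: 1 | 2 | 3 | 4 | 5 | 6

second differences of R give the permutation w = (6, 5, 3, 1, 2, 4).

Fulton essential set (3 of the 11 Rothe cells):

[(1, 5, 0), (2, 4, 0), (3, 2, 0)]


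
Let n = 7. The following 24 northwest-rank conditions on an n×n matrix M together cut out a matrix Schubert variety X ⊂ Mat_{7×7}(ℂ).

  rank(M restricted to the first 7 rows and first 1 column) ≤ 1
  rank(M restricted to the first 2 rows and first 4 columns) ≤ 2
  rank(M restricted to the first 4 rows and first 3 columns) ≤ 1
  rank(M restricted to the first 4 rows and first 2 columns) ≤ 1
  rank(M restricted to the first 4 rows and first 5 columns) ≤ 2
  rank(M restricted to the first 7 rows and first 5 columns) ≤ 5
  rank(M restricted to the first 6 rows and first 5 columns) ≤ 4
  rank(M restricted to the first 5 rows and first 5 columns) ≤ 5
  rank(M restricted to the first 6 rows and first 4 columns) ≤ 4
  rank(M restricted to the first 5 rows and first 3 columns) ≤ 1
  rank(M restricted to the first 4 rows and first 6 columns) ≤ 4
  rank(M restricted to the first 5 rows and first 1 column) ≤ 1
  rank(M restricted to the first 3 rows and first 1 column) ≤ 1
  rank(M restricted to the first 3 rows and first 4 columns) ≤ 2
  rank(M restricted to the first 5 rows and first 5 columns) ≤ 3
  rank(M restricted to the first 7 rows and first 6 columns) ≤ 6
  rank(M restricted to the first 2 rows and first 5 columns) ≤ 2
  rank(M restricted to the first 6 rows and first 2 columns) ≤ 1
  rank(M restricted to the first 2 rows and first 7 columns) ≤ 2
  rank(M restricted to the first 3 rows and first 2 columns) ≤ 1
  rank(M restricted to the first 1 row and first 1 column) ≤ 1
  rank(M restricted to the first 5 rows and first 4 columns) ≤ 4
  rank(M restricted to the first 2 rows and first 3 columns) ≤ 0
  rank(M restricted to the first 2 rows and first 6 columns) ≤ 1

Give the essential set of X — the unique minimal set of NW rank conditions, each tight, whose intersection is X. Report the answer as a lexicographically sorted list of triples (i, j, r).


Rank table r_w(7×7) implied by the 24 constraints:

  i=1: 0 | 0 | 0 | 1 | 1 | 1 | 1
  i=2: 0 | 0 | 0 | 1 | 1 | 1 | 2
  i=3: 1 | 1 | 1 | 2 | 2 | 2 | 3
  i=4: 1 | 1 | 1 | 2 | 2 | 3 | 4
  i=5: 1 | 1 | 1 | 2 | 3 | 4 | 5
  i=6: 1 | 1 | 2 | 3 | 4 | 5 | 6
  i=7: 1 | 2 | 3 | 4 | 5 | 6 | 7

second differences of R give the permutation w = (4, 7, 1, 6, 5, 3, 2).

ℓ(w)=14; the 5 essential cells (i,j,r):

[(2, 3, 0), (2, 6, 1), (4, 5, 2), (5, 3, 1), (6, 2, 1)]


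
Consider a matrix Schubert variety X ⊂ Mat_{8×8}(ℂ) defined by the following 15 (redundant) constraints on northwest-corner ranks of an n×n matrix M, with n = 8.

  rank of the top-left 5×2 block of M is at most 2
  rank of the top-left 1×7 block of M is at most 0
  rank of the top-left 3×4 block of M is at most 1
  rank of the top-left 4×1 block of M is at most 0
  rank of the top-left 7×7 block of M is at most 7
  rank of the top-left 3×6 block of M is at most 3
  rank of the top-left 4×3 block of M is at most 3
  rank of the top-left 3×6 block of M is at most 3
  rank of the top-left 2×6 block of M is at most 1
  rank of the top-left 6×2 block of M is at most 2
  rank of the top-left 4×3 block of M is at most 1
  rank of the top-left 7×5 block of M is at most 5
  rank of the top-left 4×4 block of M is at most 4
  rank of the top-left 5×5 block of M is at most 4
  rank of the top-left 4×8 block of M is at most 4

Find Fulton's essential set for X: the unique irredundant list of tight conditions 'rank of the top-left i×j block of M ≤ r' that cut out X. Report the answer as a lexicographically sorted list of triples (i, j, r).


Reconstructing r_w from the 15 given conditions:

  R[1]: 0  0  0  0  0  0  0  1
  R[2]: 0  1  1  1  1  1  1  2
  R[3]: 0  1  1  1  2  2  2  3
  R[4]: 0  1  1  2  3  3  3  4
  R[5]: 1  2  2  3  4  4  4  5
  R[6]: 1  2  3  4  5  5  5  6
  R[7]: 1  2  3  4  5  6  6  7
  R[8]: 1  2  3  4  5  6  7  8

giving w = (8, 2, 5, 4, 1, 3, 6, 7) via Δ²R.

4 SE-corners of the 13-cell Rothe diagram give Ess(w):

[(1, 7, 0), (3, 4, 1), (4, 1, 0), (4, 3, 1)]


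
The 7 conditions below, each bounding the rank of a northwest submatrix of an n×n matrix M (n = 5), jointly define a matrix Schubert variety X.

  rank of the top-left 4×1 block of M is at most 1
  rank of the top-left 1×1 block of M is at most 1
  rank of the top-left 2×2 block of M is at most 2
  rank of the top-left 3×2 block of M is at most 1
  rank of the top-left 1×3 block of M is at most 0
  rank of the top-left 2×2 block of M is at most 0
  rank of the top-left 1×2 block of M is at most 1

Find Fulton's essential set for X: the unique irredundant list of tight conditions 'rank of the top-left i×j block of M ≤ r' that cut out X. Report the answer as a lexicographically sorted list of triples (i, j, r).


Computing R[i][j] = min implied NW-rank bound (n=5, 7 conditions):

  row 1: 0  0  0  1  1
  row 2: 0  0  1  2  2
  row 3: 1  1  2  3  3
  row 4: 1  2  3  4  4
  row 5: 1  2  3  4  5

so w = (4, 3, 1, 2, 5).

Fulton essential set (2 of the 5 Rothe cells):

[(1, 3, 0), (2, 2, 0)]


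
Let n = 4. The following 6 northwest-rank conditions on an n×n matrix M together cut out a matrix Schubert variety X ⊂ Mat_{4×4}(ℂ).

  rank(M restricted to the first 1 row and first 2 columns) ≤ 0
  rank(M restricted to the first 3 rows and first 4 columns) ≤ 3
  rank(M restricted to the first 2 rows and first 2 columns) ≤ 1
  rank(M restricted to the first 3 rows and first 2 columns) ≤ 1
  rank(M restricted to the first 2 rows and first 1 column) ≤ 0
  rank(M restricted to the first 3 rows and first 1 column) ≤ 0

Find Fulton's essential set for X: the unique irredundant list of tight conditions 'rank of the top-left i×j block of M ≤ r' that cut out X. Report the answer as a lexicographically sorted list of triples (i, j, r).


Propagating the 6 rank bounds to every northwest block:

  i=1: 0 0 1 1
  i=2: 0 1 2 2
  i=3: 0 1 2 3
  i=4: 1 2 3 4

reading off 1-entries of Δ²R: w = (3, 2, 4, 1).

Rothe diagram D(w) (4 cells), 2 SE-corners (essential conditions):

[(1, 2, 0), (3, 1, 0)]


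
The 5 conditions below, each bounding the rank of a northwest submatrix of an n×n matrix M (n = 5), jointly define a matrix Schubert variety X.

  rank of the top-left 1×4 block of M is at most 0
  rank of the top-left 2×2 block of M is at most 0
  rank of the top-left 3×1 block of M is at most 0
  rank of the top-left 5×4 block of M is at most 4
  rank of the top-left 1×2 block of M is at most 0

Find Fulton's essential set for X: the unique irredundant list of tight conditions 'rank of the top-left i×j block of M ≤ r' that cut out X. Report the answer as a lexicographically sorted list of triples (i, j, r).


Rank table r_w(5×5) implied by the 5 constraints:

  i=1: 0 | 0 | 0 | 0 | 1
  i=2: 0 | 0 | 1 | 1 | 2
  i=3: 0 | 1 | 2 | 2 | 3
  i=4: 1 | 2 | 3 | 3 | 4
  i=5: 1 | 2 | 3 | 4 | 5

giving w = (5, 3, 2, 1, 4) via Δ²R.

Fulton essential set (3 of the 7 Rothe cells):

[(1, 4, 0), (2, 2, 0), (3, 1, 0)]


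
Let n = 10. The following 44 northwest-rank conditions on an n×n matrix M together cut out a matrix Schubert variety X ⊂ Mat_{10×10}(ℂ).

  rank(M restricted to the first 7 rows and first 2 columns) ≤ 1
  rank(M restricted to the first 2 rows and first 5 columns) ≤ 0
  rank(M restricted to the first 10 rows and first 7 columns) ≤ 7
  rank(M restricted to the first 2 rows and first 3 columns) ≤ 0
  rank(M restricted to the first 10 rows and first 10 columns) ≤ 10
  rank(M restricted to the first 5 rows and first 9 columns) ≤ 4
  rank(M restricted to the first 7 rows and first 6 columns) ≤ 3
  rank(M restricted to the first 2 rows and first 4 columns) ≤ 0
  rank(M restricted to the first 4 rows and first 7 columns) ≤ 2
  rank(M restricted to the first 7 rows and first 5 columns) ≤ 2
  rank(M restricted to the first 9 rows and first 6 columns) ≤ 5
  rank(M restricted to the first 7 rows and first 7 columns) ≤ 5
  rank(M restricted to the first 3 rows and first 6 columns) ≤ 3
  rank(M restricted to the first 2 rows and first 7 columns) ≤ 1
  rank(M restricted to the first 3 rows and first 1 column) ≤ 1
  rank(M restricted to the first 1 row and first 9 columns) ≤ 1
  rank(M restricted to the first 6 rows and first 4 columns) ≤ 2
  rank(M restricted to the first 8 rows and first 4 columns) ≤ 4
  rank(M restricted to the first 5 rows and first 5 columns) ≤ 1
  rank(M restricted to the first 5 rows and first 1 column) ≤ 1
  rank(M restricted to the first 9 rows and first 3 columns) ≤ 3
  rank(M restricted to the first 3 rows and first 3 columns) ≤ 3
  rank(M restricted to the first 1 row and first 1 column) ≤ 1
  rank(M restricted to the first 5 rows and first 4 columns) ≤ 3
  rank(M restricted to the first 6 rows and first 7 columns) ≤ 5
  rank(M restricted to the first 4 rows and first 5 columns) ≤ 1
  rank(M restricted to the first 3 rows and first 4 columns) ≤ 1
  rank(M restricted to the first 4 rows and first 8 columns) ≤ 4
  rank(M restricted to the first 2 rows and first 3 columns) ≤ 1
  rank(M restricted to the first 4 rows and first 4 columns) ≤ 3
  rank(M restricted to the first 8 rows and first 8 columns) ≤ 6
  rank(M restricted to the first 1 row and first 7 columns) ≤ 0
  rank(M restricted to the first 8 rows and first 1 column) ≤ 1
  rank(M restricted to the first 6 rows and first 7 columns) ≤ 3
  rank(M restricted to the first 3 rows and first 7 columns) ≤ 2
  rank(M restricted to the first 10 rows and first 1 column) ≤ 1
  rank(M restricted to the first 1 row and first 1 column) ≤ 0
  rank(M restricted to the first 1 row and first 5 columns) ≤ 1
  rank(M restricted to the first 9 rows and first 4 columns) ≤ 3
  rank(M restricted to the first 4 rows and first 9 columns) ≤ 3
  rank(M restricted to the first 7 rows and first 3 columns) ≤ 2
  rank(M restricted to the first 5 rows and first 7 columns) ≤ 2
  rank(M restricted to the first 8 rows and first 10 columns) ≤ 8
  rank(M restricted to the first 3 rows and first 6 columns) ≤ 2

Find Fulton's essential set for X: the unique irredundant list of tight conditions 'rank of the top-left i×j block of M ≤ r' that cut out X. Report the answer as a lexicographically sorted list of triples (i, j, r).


Rank table r_w(10×10) implied by the 44 constraints:

  i=1: 0, 0, 0, 0, 0, 0, 0, 1, 1, 1
  i=2: 0, 0, 0, 0, 0, 1, 1, 2, 2, 2
  i=3: 1, 1, 1, 1, 1, 2, 2, 3, 3, 3
  i=4: 1, 1, 1, 1, 1, 2, 2, 3, 3, 4
  i=5: 1, 1, 1, 1, 1, 2, 2, 3, 4, 5
  i=6: 1, 1, 2, 2, 2, 3, 3, 4, 5, 6
  i=7: 1, 1, 2, 2, 2, 3, 4, 5, 6, 7
  i=8: 1, 2, 3, 3, 3, 4, 5, 6, 7, 8
  i=9: 1, 2, 3, 3, 4, 5, 6, 7, 8, 9
  i=10: 1, 2, 3, 4, 5, 6, 7, 8, 9, 10

hence w(1..10) = (8, 6, 1, 10, 9, 3, 7, 2, 5, 4).

Rothe diagram D(w) (28 cells), 8 SE-corners (essential conditions):

[(1, 7, 0), (2, 5, 0), (4, 9, 3), (5, 5, 1), (5, 7, 2), (7, 2, 1), (7, 5, 2), (9, 4, 3)]
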